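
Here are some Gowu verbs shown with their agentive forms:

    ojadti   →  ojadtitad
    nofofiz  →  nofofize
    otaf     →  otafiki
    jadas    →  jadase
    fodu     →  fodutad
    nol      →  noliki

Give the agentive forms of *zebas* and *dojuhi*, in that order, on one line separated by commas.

zebase, dojuhitad

The suffix is conditioned by the final sound: -e when the stem ends in a sibilant (*nofofiz*, *jadas*); -iki when the stem ends in a non-sibilant consonant (*otaf*, *nol*); -tad when the stem ends in a vowel (*ojadti*, *fodu*).
*zebas*: final sound = /s/, a sibilant → -e → *zebase*.
*dojuhi* — final sound /i/ (a vowel) → -tad → *dojuhitad*.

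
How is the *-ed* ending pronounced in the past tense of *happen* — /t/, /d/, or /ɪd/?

/d/

The stem *happen* ends in a voiced sound other than /d/.
The -ed suffix is realized as /ɪd/ after /t, d/; as /t/ after other voiceless consonants; and as /d/ after other voiced sounds.
So -ed on *happen* is pronounced /d/.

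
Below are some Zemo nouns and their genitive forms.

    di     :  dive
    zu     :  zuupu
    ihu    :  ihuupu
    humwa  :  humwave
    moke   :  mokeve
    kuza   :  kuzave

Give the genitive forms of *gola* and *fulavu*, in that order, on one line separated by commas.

The pattern is rounding harmony: -upu when the last vowel of the stem is a rounded vowel (*zu*, *ihu*); -ve when the last vowel of the stem is an unrounded vowel (*di*, *humwa*, *moke*, *kuza*).
*gola*: last vowel = /a/, an unrounded vowel → -ve → *golave*.
*fulavu*: last vowel = /u/, a rounded vowel → -upu → *fulavuupu*.

golave, fulavuupu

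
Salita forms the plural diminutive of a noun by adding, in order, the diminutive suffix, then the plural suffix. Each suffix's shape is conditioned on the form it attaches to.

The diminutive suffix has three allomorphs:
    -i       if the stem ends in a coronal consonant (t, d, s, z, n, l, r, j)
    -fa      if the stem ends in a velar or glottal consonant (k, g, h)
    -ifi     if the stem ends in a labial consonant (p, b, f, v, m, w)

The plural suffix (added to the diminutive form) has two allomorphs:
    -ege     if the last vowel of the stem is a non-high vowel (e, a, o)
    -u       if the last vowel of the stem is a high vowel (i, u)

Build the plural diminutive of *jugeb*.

The final consonant of *jugeb* is /b/, which is labial, so the diminutive suffix is -ifi, giving *jugebifi*.
Since the last vowel of the diminutive form *jugebifi* is /i/ (a high vowel), it takes -u, giving *jugebifiu*.

jugebifiu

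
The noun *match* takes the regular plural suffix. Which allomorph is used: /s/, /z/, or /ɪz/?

/ɪz/

The stem *match* ends in a sibilant (/s, z, ʃ, ʒ, tʃ, dʒ/).
The plural suffix surfaces as /ɪz/ after sibilants, /s/ after other voiceless consonants, and /z/ after other voiced sounds.
So the plural -s on *match* is pronounced /ɪz/.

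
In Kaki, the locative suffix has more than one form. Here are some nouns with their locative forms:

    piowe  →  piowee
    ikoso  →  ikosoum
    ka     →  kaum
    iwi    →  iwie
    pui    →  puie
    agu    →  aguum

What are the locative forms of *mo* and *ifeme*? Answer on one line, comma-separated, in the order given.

Looking at the last vowel of each stem: -e when the last vowel of the stem is a front vowel (*piowe*, *iwi*, *pui*); -um when the last vowel of the stem is a back vowel (*ikoso*, *ka*, *agu*).
*mo* — last vowel /o/ (a back vowel) → -um → *moum*.
The last vowel of *ifeme* is /e/, which is a front vowel, so the suffix is -e, giving *ifemee*.

moum, ifemee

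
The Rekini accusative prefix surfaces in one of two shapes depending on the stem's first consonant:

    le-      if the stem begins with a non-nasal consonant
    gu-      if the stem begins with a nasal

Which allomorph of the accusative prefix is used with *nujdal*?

*nujdal*: first consonant = /n/, a nasal → gu-.

gu-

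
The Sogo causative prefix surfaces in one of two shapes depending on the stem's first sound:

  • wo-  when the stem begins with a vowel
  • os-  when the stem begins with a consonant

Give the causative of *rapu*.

Since the first sound of *rapu* is /r/ (a consonant), it takes os-, giving *osrapu*.

osrapu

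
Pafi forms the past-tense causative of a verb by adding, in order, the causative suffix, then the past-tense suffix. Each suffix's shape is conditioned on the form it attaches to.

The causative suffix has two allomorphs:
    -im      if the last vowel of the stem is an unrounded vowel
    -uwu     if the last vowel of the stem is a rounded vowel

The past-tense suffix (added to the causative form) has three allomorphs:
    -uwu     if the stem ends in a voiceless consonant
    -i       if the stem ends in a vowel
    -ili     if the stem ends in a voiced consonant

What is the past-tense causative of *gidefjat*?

gidefjatimili

The last vowel of *gidefjat* is /a/, which is an unrounded vowel, so the causative suffix is -im, giving *gidefjatim*.
The final sound of the causative form *gidefjatim* is /m/, which is a voiced consonant, so the past-tense suffix is -ili, giving *gidefjatimili*.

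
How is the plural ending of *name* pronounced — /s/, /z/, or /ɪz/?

The stem *name* ends in a voiced non-sibilant sound.
The plural suffix surfaces as /ɪz/ after sibilants, /s/ after other voiceless consonants, and /z/ after other voiced sounds.
So the plural -s on *name* is pronounced /z/.

/z/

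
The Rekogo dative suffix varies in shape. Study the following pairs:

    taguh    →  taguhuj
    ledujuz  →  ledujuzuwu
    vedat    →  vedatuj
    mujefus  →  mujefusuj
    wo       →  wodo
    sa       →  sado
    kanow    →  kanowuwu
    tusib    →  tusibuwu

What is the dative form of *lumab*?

lumabuwu

The suffix is conditioned by the final sound: -uj when the stem ends in a voiceless consonant (*taguh*, *vedat*, *mujefus*); -uwu when the stem ends in a voiced consonant (*ledujuz*, *kanow*, *tusib*); -do when the stem ends in a vowel (*wo*, *sa*).
Since the final sound of *lumab* is /b/ (a voiced consonant), it takes -uwu, giving *lumabuwu*.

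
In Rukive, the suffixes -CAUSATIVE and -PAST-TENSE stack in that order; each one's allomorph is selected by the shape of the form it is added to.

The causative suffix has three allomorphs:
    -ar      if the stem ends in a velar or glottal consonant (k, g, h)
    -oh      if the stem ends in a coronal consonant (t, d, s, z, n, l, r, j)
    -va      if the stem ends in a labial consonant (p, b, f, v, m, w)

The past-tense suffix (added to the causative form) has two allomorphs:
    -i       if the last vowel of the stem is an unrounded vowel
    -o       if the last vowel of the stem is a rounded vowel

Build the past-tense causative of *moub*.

Since the final consonant of *moub* is /b/ (labial), it takes -va, giving *moubva*.
The causative form *moubva* — last vowel /a/ (an unrounded vowel) → -i → *moubvai*.

moubvai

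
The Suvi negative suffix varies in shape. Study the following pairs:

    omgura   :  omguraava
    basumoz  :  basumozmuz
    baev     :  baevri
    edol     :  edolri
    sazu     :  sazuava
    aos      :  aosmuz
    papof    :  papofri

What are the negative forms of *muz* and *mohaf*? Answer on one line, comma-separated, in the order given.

The alternation tracks the final sound of the stem — -muz when the stem ends in a sibilant (*basumoz*, *aos*); -ri when the stem ends in a non-sibilant consonant (*baev*, *edol*, *papof*); -ava when the stem ends in a vowel (*omgura*, *sazu*).
*muz*: final sound = /z/, a sibilant → -muz → *muzmuz*.
Since the final sound of *mohaf* is /f/ (a non-sibilant consonant), it takes -ri, giving *mohafri*.

muzmuz, mohafri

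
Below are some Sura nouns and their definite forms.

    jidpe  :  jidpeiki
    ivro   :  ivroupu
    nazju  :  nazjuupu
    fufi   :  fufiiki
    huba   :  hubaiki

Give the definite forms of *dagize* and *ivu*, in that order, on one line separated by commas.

The suffix is conditioned by the last vowel: -upu when the last vowel of the stem is a rounded vowel (*ivro*, *nazju*); -iki when the last vowel of the stem is an unrounded vowel (*jidpe*, *fufi*, *huba*).
*dagize*: last vowel = /e/, an unrounded vowel → -iki → *dagizeiki*.
Since the last vowel of *ivu* is /u/ (a rounded vowel), it takes -upu, giving *ivuupu*.

dagizeiki, ivuupu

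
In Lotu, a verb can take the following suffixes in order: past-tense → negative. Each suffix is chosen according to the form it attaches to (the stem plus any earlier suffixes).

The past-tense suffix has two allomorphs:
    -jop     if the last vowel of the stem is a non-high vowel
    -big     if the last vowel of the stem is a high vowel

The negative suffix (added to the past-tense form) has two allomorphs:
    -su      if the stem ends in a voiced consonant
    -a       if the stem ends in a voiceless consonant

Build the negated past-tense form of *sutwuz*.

The last vowel of *sutwuz* is /u/, which is a high vowel, so the past-tense suffix is -big, giving *sutwuzbig*.
The past-tense form *sutwuzbig*: final consonant = /g/, voiced → -su → *sutwuzbigsu*.

sutwuzbigsu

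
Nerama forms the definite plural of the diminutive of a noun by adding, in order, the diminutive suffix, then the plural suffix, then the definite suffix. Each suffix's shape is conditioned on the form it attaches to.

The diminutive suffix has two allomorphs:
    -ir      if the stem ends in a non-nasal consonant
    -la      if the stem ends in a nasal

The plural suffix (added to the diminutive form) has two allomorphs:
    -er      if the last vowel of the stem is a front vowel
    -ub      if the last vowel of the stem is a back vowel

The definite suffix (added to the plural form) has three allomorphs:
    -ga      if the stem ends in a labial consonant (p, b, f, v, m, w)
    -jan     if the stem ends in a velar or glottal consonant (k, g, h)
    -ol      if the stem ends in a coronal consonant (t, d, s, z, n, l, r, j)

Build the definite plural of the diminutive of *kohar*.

koharirerol

*kohar* — final consonant /r/ (non-nasal) → -ir → *koharir*.
Since the last vowel of the diminutive form *koharir* is /i/ (a front vowel), it takes -er, giving *koharirer*.
Since the final consonant of the plural form *koharirer* is /r/ (coronal), it takes -ol, giving *koharirerol*.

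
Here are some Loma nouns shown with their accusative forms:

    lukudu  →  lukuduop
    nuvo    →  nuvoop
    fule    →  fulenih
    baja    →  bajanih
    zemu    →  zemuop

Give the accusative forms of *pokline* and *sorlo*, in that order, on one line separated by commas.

poklinenih, sorloop

The pattern is rounding harmony: -op when the last vowel of the stem is a rounded vowel (*lukudu*, *nuvo*, *zemu*); -nih when the last vowel of the stem is an unrounded vowel (*fule*, *baja*).
*pokline*: last vowel = /e/, an unrounded vowel → -nih → *poklinenih*.
*sorlo*: last vowel = /o/, a rounded vowel → -op → *sorloop*.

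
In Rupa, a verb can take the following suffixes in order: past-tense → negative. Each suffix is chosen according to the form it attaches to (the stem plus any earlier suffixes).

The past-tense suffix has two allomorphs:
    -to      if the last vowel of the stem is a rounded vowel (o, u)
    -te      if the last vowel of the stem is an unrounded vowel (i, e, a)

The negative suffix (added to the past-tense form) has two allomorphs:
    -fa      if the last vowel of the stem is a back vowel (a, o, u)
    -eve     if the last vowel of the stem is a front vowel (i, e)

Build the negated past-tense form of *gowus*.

The last vowel of *gowus* is /u/, which is a rounded vowel, so the past-tense suffix is -to, giving *gowusto*.
The last vowel of the past-tense form *gowusto* is /o/, which is a back vowel, so the negative suffix is -fa, giving *gowustofa*.

gowustofa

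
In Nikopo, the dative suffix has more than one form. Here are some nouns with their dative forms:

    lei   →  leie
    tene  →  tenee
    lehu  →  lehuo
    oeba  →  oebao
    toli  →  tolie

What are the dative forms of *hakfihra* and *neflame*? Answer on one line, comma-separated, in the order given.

The alternation tracks the last vowel of the stem — -e when the last vowel of the stem is a front vowel (*lei*, *tene*, *toli*); -o when the last vowel of the stem is a back vowel (*lehu*, *oeba*).
*hakfihra* — last vowel /a/ (a back vowel) → -o → *hakfihrao*.
The last vowel of *neflame* is /e/, which is a front vowel, so the suffix is -e, giving *neflamee*.

hakfihrao, neflamee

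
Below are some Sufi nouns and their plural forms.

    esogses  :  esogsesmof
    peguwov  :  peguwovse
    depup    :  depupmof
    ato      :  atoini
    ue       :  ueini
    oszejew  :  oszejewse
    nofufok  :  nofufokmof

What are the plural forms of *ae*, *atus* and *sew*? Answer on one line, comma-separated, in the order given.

The alternation tracks the final sound of the stem — -mof when the stem ends in a voiceless consonant (*esogses*, *depup*, *nofufok*); -se when the stem ends in a voiced consonant (*peguwov*, *oszejew*); -ini when the stem ends in a vowel (*ato*, *ue*).
Since the final sound of *ae* is /e/ (a vowel), it takes -ini, giving *aeini*.
*atus*: final sound = /s/, a voiceless consonant → -mof → *atusmof*.
Since the final sound of *sew* is /w/ (a voiced consonant), it takes -se, giving *sewse*.

aeini, atusmof, sewse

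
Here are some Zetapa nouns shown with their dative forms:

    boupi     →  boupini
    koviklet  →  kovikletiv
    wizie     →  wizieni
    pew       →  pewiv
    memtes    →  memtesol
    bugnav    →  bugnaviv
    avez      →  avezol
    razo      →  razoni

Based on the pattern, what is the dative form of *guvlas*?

guvlasol

The suffix is conditioned by the final sound: -ol when the stem ends in a sibilant (*memtes*, *avez*); -iv when the stem ends in a non-sibilant consonant (*koviklet*, *pew*, *bugnav*); -ni when the stem ends in a vowel (*boupi*, *wizie*, *razo*).
*guvlas* — final sound /s/ (a sibilant) → -ol → *guvlasol*.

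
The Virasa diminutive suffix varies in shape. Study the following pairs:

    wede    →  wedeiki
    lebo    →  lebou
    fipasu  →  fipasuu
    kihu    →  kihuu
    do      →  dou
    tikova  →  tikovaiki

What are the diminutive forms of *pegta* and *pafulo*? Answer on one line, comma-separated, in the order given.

pegtaiki, pafulou

The suffix is conditioned by the last vowel: -u when the last vowel of the stem is a rounded vowel (*lebo*, *fipasu*, *kihu*, *do*); -iki when the last vowel of the stem is an unrounded vowel (*wede*, *tikova*).
Since the last vowel of *pegta* is /a/ (an unrounded vowel), it takes -iki, giving *pegtaiki*.
*pafulo* — last vowel /o/ (a rounded vowel) → -u → *pafulou*.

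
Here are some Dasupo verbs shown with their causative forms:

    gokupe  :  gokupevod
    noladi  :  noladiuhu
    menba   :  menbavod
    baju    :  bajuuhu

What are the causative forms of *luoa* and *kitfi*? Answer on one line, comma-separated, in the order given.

The pattern is height harmony: -uhu when the last vowel of the stem is a high vowel (*noladi*, *baju*); -vod when the last vowel of the stem is a non-high vowel (*gokupe*, *menba*).
The last vowel of *luoa* is /a/, which is a non-high vowel, so the suffix is -vod, giving *luoavod*.
*kitfi*: last vowel = /i/, a high vowel → -uhu → *kitfiuhu*.

luoavod, kitfiuhu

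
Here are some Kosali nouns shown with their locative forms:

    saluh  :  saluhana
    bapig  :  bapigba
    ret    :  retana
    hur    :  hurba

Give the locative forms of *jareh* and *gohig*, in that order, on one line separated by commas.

The alternation tracks the final consonant of the stem — -ana when the stem ends in a voiceless consonant (*saluh*, *ret*); -ba when the stem ends in a voiced consonant (*bapig*, *hur*).
*jareh* — final consonant /h/ (voiceless) → -ana → *jarehana*.
*gohig* — final consonant /g/ (voiced) → -ba → *gohigba*.

jarehana, gohigba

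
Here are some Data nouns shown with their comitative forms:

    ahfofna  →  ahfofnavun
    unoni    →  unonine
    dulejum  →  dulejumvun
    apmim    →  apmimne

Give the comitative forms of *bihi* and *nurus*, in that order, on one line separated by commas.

bihine, nurusvun

The pattern is front/back vowel harmony: -ne when the last vowel of the stem is a front vowel (*unoni*, *apmim*); -vun when the last vowel of the stem is a back vowel (*ahfofna*, *dulejum*).
*bihi* — last vowel /i/ (a front vowel) → -ne → *bihine*.
The last vowel of *nurus* is /u/, which is a back vowel, so the suffix is -vun, giving *nurusvun*.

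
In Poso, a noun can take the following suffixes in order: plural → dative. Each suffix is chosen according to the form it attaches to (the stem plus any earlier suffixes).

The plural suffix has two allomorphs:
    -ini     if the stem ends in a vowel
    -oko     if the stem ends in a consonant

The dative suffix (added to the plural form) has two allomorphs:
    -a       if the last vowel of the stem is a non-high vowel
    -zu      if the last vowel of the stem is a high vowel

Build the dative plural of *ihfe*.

Since the final sound of *ihfe* is /e/ (a vowel), it takes -ini, giving *ihfeini*.
The last vowel of the plural form *ihfeini* is /i/, which is a high vowel, so the dative suffix is -zu, giving *ihfeinizu*.

ihfeinizu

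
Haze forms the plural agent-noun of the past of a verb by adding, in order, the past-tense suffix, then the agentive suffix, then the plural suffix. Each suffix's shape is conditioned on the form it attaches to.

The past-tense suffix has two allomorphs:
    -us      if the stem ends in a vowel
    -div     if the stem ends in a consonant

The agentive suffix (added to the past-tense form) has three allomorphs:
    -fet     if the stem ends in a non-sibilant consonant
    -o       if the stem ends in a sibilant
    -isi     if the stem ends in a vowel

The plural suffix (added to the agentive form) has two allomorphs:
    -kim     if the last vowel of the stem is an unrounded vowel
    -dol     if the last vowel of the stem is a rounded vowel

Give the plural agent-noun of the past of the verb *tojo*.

tojousodol

Since the final sound of *tojo* is /o/ (a vowel), it takes -us, giving *tojous*.
Since the final sound of the past-tense form *tojous* is /s/ (a sibilant), it takes -o, giving *tojouso*.
Since the last vowel of the agentive form *tojouso* is /o/ (a rounded vowel), it takes -dol, giving *tojousodol*.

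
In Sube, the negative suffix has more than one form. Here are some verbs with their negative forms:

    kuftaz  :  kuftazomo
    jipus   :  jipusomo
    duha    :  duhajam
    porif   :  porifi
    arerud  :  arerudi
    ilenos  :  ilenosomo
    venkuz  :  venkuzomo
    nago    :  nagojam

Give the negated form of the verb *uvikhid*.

The alternation tracks the final sound of the stem — -omo when the stem ends in a sibilant (*kuftaz*, *jipus*, *ilenos*, *venkuz*); -i when the stem ends in a non-sibilant consonant (*porif*, *arerud*); -jam when the stem ends in a vowel (*duha*, *nago*).
*uvikhid* — final sound /d/ (a non-sibilant consonant) → -i → *uvikhidi*.

uvikhidi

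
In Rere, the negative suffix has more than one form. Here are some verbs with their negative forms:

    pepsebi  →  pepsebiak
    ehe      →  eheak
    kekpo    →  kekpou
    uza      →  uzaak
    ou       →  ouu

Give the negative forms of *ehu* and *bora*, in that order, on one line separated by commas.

ehuu, boraak

The suffix is conditioned by the last vowel: -u when the last vowel of the stem is a rounded vowel (*kekpo*, *ou*); -ak when the last vowel of the stem is an unrounded vowel (*pepsebi*, *ehe*, *uza*).
*ehu*: last vowel = /u/, a rounded vowel → -u → *ehuu*.
*bora* — last vowel /a/ (an unrounded vowel) → -ak → *boraak*.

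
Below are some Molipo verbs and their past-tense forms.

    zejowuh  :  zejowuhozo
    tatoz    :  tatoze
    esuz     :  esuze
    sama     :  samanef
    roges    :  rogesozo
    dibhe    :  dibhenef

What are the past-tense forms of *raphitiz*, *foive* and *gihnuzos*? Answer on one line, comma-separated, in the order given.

The suffix is conditioned by the final sound: -ozo when the stem ends in a voiceless consonant (*zejowuh*, *roges*); -e when the stem ends in a voiced consonant (*tatoz*, *esuz*); -nef when the stem ends in a vowel (*sama*, *dibhe*).
*raphitiz* — final sound /z/ (a voiced consonant) → -e → *raphitize*.
The final sound of *foive* is /e/, which is a vowel, so the suffix is -nef, giving *foivenef*.
The final sound of *gihnuzos* is /s/, which is a voiceless consonant, so the suffix is -ozo, giving *gihnuzosozo*.

raphitize, foivenef, gihnuzosozo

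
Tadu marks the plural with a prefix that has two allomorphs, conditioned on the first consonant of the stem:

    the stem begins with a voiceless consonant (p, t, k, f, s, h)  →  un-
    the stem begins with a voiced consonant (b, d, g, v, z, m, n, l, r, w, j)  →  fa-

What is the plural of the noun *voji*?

Since the first consonant of *voji* is /v/ (voiced), it takes fa-, giving *favoji*.

favoji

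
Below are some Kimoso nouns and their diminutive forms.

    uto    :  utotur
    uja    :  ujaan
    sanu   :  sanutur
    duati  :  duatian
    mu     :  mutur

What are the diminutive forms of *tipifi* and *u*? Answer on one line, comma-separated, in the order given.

The suffix is conditioned by the last vowel: -tur when the last vowel of the stem is a rounded vowel (*uto*, *sanu*, *mu*); -an when the last vowel of the stem is an unrounded vowel (*uja*, *duati*).
*tipifi* — last vowel /i/ (an unrounded vowel) → -an → *tipifian*.
Since the last vowel of *u* is /u/ (a rounded vowel), it takes -tur, giving *utur*.

tipifian, utur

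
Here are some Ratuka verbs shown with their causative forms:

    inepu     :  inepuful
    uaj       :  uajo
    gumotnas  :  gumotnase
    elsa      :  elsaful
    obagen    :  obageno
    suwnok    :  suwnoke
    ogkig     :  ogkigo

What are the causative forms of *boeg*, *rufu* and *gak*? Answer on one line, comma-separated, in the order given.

boego, rufuful, gake

The alternation tracks the final sound of the stem — -e when the stem ends in a voiceless consonant (*gumotnas*, *suwnok*); -o when the stem ends in a voiced consonant (*uaj*, *obagen*, *ogkig*); -ful when the stem ends in a vowel (*inepu*, *elsa*).
*boeg*: final sound = /g/, a voiced consonant → -o → *boego*.
Since the final sound of *rufu* is /u/ (a vowel), it takes -ful, giving *rufuful*.
*gak*: final sound = /k/, a voiceless consonant → -e → *gake*.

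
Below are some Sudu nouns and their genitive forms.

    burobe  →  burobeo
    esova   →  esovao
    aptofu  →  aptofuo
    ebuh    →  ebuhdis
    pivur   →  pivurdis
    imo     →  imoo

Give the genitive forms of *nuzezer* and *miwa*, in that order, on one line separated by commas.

nuzezerdis, miwao

The suffix is conditioned by the final sound: -dis when the stem ends in a consonant (*ebuh*, *pivur*); -o when the stem ends in a vowel (*burobe*, *esova*, *aptofu*, *imo*).
Since the final sound of *nuzezer* is /r/ (a consonant), it takes -dis, giving *nuzezerdis*.
Since the final sound of *miwa* is /a/ (a vowel), it takes -o, giving *miwao*.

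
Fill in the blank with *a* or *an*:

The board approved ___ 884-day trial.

The indefinite article is chosen by the initial *sound* of the following word, not its spelling.
The number *884* is spoken "eight hundred …", beginning with /eɪt/ — a vowel sound.
So the article is *an*: The board approved an 884-day trial.

an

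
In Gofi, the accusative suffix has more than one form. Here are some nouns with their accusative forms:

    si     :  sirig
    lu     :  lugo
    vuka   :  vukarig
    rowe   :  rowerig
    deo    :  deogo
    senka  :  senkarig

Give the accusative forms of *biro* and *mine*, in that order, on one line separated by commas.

birogo, minerig

The suffix is conditioned by the last vowel: -go when the last vowel of the stem is a rounded vowel (*lu*, *deo*); -rig when the last vowel of the stem is an unrounded vowel (*si*, *vuka*, *rowe*, *senka*).
Since the last vowel of *biro* is /o/ (a rounded vowel), it takes -go, giving *birogo*.
*mine*: last vowel = /e/, an unrounded vowel → -rig → *minerig*.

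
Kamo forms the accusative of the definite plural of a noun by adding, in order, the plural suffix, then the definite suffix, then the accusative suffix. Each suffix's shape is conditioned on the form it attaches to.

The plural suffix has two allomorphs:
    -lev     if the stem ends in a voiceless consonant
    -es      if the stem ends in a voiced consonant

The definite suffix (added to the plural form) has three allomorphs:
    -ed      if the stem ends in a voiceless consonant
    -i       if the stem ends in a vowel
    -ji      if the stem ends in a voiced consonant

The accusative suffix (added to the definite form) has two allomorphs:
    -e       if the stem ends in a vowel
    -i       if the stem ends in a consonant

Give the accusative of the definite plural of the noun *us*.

The final consonant of *us* is /s/, which is voiceless, so the plural suffix is -lev, giving *uslev*.
Since the final sound of the plural form *uslev* is /v/ (a voiced consonant), it takes -ji, giving *uslevji*.
The definite form *uslevji*: final sound = /i/, a vowel → -e → *uslevjie*.

uslevjie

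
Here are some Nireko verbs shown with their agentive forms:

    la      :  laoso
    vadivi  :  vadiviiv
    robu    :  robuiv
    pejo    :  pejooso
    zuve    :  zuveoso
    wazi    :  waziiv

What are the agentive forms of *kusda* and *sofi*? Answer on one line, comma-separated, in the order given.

Looking at the last vowel of each stem: -iv when the last vowel of the stem is a high vowel (*vadivi*, *robu*, *wazi*); -oso when the last vowel of the stem is a non-high vowel (*la*, *pejo*, *zuve*).
*kusda* — last vowel /a/ (a non-high vowel) → -oso → *kusdaoso*.
The last vowel of *sofi* is /i/, which is a high vowel, so the suffix is -iv, giving *sofiiv*.

kusdaoso, sofiiv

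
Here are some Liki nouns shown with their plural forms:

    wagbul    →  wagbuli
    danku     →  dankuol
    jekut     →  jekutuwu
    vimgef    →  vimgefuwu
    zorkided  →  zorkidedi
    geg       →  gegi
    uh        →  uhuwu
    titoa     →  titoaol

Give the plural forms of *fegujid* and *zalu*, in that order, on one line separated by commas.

fegujidi, zaluol

Looking at the final sound of each stem: -uwu when the stem ends in a voiceless consonant (*jekut*, *vimgef*, *uh*); -i when the stem ends in a voiced consonant (*wagbul*, *zorkided*, *geg*); -ol when the stem ends in a vowel (*danku*, *titoa*).
*fegujid*: final sound = /d/, a voiced consonant → -i → *fegujidi*.
Since the final sound of *zalu* is /u/ (a vowel), it takes -ol, giving *zaluol*.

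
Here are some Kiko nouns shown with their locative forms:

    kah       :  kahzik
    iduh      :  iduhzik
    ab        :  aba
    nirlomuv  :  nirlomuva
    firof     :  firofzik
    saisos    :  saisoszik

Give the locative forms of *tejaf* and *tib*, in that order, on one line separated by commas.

The suffix is conditioned by the final consonant: -zik when the stem ends in a voiceless consonant (*kah*, *iduh*, *firof*, *saisos*); -a when the stem ends in a voiced consonant (*ab*, *nirlomuv*).
Since the final consonant of *tejaf* is /f/ (voiceless), it takes -zik, giving *tejafzik*.
*tib*: final consonant = /b/, voiced → -a → *tiba*.

tejafzik, tiba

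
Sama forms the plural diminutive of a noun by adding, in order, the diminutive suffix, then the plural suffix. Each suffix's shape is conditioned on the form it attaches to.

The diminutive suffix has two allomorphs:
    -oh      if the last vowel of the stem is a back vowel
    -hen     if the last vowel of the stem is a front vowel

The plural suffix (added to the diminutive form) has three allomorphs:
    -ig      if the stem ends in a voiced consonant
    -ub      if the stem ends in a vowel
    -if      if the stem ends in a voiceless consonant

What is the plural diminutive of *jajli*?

The last vowel of *jajli* is /i/, which is a front vowel, so the diminutive suffix is -hen, giving *jajlihen*.
The diminutive form *jajlihen*: final sound = /n/, a voiced consonant → -ig → *jajlihenig*.

jajlihenig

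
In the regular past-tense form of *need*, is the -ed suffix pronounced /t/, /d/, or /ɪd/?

The stem *need* ends in /t/ or /d/.
The -ed suffix is realized as /ɪd/ after /t, d/; as /t/ after other voiceless consonants; and as /d/ after other voiced sounds.
So -ed on *need* is pronounced /ɪd/.

/ɪd/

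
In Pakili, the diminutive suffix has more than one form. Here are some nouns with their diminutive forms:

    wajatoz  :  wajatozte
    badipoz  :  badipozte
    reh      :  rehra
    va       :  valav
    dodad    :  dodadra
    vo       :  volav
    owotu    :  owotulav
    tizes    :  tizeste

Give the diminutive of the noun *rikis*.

rikiste

The alternation tracks the final sound of the stem — -te when the stem ends in a sibilant (*wajatoz*, *badipoz*, *tizes*); -ra when the stem ends in a non-sibilant consonant (*reh*, *dodad*); -lav when the stem ends in a vowel (*va*, *vo*, *owotu*).
*rikis*: final sound = /s/, a sibilant → -te → *rikiste*.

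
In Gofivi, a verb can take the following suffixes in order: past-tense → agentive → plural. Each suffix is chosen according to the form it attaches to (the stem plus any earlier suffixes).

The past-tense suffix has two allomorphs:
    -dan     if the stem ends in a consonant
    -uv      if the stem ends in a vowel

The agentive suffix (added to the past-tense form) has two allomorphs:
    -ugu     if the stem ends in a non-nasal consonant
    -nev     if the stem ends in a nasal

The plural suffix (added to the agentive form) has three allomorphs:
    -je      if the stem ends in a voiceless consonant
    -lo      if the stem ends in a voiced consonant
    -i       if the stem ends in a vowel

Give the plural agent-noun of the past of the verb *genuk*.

*genuk* — final sound /k/ (a consonant) → -dan → *genukdan*.
The final consonant of the past-tense form *genukdan* is /n/, which is a nasal, so the agentive suffix is -nev, giving *genukdannev*.
Since the final sound of the agentive form *genukdannev* is /v/ (a voiced consonant), it takes -lo, giving *genukdannevlo*.

genukdannevlo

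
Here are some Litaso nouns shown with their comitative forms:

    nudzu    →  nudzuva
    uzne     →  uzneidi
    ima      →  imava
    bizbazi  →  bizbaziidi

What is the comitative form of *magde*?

The suffix is conditioned by the last vowel: -idi when the last vowel of the stem is a front vowel (*uzne*, *bizbazi*); -va when the last vowel of the stem is a back vowel (*nudzu*, *ima*).
Since the last vowel of *magde* is /e/ (a front vowel), it takes -idi, giving *magdeidi*.

magdeidi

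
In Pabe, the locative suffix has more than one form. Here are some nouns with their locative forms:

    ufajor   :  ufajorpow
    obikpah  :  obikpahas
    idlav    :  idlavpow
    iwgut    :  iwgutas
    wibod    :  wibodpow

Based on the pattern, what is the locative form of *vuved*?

vuvedpow

Looking at the final consonant of each stem: -as when the stem ends in a voiceless consonant (*obikpah*, *iwgut*); -pow when the stem ends in a voiced consonant (*ufajor*, *idlav*, *wibod*).
Since the final consonant of *vuved* is /d/ (voiced), it takes -pow, giving *vuvedpow*.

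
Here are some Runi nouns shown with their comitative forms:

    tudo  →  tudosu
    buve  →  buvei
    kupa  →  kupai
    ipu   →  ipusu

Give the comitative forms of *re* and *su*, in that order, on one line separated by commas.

rei, susu

The pattern is rounding harmony: -su when the last vowel of the stem is a rounded vowel (*tudo*, *ipu*); -i when the last vowel of the stem is an unrounded vowel (*buve*, *kupa*).
*re* — last vowel /e/ (an unrounded vowel) → -i → *rei*.
The last vowel of *su* is /u/, which is a rounded vowel, so the suffix is -su, giving *susu*.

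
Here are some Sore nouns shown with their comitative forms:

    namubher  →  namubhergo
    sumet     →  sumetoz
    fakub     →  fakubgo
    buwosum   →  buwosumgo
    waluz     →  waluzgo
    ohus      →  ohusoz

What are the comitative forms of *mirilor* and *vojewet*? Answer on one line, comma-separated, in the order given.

The suffix is conditioned by the final consonant: -oz when the stem ends in a voiceless consonant (*sumet*, *ohus*); -go when the stem ends in a voiced consonant (*namubher*, *fakub*, *buwosum*, *waluz*).
The final consonant of *mirilor* is /r/, which is voiced, so the suffix is -go, giving *mirilorgo*.
Since the final consonant of *vojewet* is /t/ (voiceless), it takes -oz, giving *vojewetoz*.

mirilorgo, vojewetoz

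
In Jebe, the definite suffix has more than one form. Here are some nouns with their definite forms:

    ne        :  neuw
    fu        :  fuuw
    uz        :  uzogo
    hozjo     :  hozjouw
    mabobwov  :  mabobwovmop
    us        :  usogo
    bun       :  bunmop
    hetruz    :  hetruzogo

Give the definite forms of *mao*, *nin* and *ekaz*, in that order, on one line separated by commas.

maouw, ninmop, ekazogo

The alternation tracks the final sound of the stem — -ogo when the stem ends in a sibilant (*uz*, *us*, *hetruz*); -mop when the stem ends in a non-sibilant consonant (*mabobwov*, *bun*); -uw when the stem ends in a vowel (*ne*, *fu*, *hozjo*).
*mao* — final sound /o/ (a vowel) → -uw → *maouw*.
*nin*: final sound = /n/, a non-sibilant consonant → -mop → *ninmop*.
*ekaz* — final sound /z/ (a sibilant) → -ogo → *ekazogo*.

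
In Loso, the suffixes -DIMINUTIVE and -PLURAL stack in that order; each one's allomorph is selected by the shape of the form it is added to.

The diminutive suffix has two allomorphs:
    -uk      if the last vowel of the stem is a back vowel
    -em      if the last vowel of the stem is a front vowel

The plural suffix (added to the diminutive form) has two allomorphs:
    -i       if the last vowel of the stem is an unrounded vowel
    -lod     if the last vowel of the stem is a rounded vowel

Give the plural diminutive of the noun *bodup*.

The last vowel of *bodup* is /u/, which is a back vowel, so the diminutive suffix is -uk, giving *bodupuk*.
Since the last vowel of the diminutive form *bodupuk* is /u/ (a rounded vowel), it takes -lod, giving *bodupuklod*.

bodupuklod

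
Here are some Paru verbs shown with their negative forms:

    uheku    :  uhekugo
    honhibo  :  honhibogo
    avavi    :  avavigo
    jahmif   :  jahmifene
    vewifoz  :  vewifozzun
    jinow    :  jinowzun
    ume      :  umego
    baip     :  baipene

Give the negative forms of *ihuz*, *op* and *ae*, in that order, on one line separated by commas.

ihuzzun, opene, aego

Looking at the final sound of each stem: -ene when the stem ends in a voiceless consonant (*jahmif*, *baip*); -zun when the stem ends in a voiced consonant (*vewifoz*, *jinow*); -go when the stem ends in a vowel (*uheku*, *honhibo*, *avavi*, *ume*).
*ihuz* — final sound /z/ (a voiced consonant) → -zun → *ihuzzun*.
*op* — final sound /p/ (a voiceless consonant) → -ene → *opene*.
Since the final sound of *ae* is /e/ (a vowel), it takes -go, giving *aego*.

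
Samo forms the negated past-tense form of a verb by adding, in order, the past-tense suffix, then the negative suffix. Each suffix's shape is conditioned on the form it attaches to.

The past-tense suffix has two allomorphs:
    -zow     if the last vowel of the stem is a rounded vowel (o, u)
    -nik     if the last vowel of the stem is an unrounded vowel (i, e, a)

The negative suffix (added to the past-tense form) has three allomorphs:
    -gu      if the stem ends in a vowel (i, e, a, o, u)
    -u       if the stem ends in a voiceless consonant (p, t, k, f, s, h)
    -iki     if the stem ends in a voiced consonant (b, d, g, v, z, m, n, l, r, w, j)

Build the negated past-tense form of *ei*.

Since the last vowel of *ei* is /i/ (an unrounded vowel), it takes -nik, giving *einik*.
The final sound of the past-tense form *einik* is /k/, which is a voiceless consonant, so the negative suffix is -u, giving *einiku*.

einiku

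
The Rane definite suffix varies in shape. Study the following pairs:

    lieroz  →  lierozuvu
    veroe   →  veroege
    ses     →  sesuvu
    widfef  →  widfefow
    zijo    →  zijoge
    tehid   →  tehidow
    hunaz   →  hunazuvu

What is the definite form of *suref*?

surefow

The alternation tracks the final sound of the stem — -uvu when the stem ends in a sibilant (*lieroz*, *ses*, *hunaz*); -ow when the stem ends in a non-sibilant consonant (*widfef*, *tehid*); -ge when the stem ends in a vowel (*veroe*, *zijo*).
The final sound of *suref* is /f/, which is a non-sibilant consonant, so the suffix is -ow, giving *surefow*.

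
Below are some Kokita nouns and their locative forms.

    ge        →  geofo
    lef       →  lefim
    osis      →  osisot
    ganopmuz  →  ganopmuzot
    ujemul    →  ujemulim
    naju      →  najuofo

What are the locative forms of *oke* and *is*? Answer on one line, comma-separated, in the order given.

okeofo, isot

Looking at the final sound of each stem: -ot when the stem ends in a sibilant (*osis*, *ganopmuz*); -im when the stem ends in a non-sibilant consonant (*lef*, *ujemul*); -ofo when the stem ends in a vowel (*ge*, *naju*).
Since the final sound of *oke* is /e/ (a vowel), it takes -ofo, giving *okeofo*.
The final sound of *is* is /s/, which is a sibilant, so the suffix is -ot, giving *isot*.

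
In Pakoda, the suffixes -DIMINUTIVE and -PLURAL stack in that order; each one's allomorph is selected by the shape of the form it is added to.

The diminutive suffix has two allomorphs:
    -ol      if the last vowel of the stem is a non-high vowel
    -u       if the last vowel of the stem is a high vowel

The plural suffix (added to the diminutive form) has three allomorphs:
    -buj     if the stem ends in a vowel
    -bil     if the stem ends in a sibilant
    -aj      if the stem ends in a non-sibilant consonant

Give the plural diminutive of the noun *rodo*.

rodoolaj

The last vowel of *rodo* is /o/, which is a non-high vowel, so the diminutive suffix is -ol, giving *rodool*.
The diminutive form *rodool* — final sound /l/ (a non-sibilant consonant) → -aj → *rodoolaj*.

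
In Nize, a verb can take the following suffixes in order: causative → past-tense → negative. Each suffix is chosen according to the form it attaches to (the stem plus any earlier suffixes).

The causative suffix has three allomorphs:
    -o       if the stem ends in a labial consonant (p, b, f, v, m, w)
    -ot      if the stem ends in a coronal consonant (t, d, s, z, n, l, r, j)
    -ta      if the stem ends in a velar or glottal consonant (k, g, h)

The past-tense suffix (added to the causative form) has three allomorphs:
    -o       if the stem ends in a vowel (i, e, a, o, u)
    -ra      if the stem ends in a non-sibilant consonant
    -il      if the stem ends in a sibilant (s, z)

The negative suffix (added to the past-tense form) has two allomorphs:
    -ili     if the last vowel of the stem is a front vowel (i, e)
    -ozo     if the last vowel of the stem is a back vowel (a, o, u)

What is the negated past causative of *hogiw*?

hogiwooozo

*hogiw* — final consonant /w/ (labial) → -o → *hogiwo*.
Since the final sound of the causative form *hogiwo* is /o/ (a vowel), it takes -o, giving *hogiwoo*.
The last vowel of the past-tense form *hogiwoo* is /o/, which is a back vowel, so the negative suffix is -ozo, giving *hogiwooozo*.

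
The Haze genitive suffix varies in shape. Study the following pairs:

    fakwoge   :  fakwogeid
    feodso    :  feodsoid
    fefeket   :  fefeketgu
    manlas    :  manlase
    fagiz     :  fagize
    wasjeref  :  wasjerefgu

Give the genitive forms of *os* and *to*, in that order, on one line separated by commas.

ose, toid

The suffix is conditioned by the final sound: -e when the stem ends in a sibilant (*manlas*, *fagiz*); -gu when the stem ends in a non-sibilant consonant (*fefeket*, *wasjeref*); -id when the stem ends in a vowel (*fakwoge*, *feodso*).
*os* — final sound /s/ (a sibilant) → -e → *ose*.
Since the final sound of *to* is /o/ (a vowel), it takes -id, giving *toid*.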